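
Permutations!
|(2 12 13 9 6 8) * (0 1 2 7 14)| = 10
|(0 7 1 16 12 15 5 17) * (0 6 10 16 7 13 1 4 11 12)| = 13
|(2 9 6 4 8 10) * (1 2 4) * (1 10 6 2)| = 4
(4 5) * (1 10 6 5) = (1 10 6 5 4) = [0, 10, 2, 3, 1, 4, 5, 7, 8, 9, 6]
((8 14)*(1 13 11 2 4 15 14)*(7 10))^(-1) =((1 13 11 2 4 15 14 8)(7 10))^(-1) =(1 8 14 15 4 2 11 13)(7 10)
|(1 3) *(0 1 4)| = 4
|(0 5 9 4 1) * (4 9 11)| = |(0 5 11 4 1)| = 5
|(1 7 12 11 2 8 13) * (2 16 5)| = |(1 7 12 11 16 5 2 8 13)| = 9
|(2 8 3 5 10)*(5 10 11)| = |(2 8 3 10)(5 11)| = 4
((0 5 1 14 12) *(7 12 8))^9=(0 1 8 12 5 14 7)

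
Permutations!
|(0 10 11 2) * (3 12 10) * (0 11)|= |(0 3 12 10)(2 11)|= 4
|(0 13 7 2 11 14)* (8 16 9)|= |(0 13 7 2 11 14)(8 16 9)|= 6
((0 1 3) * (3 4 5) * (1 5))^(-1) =(0 3 5)(1 4)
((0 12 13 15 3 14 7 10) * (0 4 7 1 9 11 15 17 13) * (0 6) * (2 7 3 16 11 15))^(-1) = ((0 12 6)(1 9 15 16 11 2 7 10 4 3 14)(13 17))^(-1) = (0 6 12)(1 14 3 4 10 7 2 11 16 15 9)(13 17)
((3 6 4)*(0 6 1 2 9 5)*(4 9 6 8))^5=(0 2 8 6 4 9 3 5 1)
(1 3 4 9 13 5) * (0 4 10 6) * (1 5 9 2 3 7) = (0 4 2 3 10 6)(1 7)(9 13) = [4, 7, 3, 10, 2, 5, 0, 1, 8, 13, 6, 11, 12, 9]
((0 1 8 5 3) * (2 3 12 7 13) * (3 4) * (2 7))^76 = (13)(0 12)(1 2)(3 5)(4 8)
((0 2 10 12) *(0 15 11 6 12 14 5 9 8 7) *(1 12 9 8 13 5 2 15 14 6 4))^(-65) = (0 9 12)(1 7 6)(2 11 5)(4 8 10)(13 14 15)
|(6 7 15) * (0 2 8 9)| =12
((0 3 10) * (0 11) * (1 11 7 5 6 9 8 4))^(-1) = ((0 3 10 7 5 6 9 8 4 1 11))^(-1) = (0 11 1 4 8 9 6 5 7 10 3)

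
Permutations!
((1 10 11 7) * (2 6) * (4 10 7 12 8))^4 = (4 8 12 11 10)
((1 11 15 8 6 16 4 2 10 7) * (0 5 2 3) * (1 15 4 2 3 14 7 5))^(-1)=(0 3 5 10 2 16 6 8 15 7 14 4 11 1)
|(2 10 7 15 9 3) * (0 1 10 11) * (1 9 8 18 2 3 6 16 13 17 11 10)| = |(0 9 6 16 13 17 11)(2 10 7 15 8 18)| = 42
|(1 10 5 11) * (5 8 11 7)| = 4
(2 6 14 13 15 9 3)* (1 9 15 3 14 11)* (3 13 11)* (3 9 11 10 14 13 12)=(15)(1 11)(2 6 9 13 12 3)(10 14)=[0, 11, 6, 2, 4, 5, 9, 7, 8, 13, 14, 1, 3, 12, 10, 15]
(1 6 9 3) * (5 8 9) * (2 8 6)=(1 2 8 9 3)(5 6)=[0, 2, 8, 1, 4, 6, 5, 7, 9, 3]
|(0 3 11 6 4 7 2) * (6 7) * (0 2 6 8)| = 7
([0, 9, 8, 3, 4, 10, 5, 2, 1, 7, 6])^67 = [0, 7, 1, 3, 4, 10, 5, 8, 9, 2, 6]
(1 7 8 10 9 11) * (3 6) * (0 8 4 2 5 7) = (0 8 10 9 11 1)(2 5 7 4)(3 6) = [8, 0, 5, 6, 2, 7, 3, 4, 10, 11, 9, 1]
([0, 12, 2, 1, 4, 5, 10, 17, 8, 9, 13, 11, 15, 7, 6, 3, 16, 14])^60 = [0, 1, 2, 3, 4, 5, 6, 7, 8, 9, 10, 11, 12, 13, 14, 15, 16, 17]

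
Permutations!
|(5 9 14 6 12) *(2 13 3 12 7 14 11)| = 21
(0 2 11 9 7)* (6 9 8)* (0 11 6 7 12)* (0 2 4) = (0 4)(2 6 9 12)(7 11 8) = [4, 1, 6, 3, 0, 5, 9, 11, 7, 12, 10, 8, 2]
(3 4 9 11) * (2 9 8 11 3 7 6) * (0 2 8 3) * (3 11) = (0 2 9)(3 4 11 7 6 8) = [2, 1, 9, 4, 11, 5, 8, 6, 3, 0, 10, 7]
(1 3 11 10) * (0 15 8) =(0 15 8)(1 3 11 10) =[15, 3, 2, 11, 4, 5, 6, 7, 0, 9, 1, 10, 12, 13, 14, 8]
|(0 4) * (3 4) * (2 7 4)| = |(0 3 2 7 4)| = 5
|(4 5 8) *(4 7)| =|(4 5 8 7)| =4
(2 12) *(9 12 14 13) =(2 14 13 9 12) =[0, 1, 14, 3, 4, 5, 6, 7, 8, 12, 10, 11, 2, 9, 13]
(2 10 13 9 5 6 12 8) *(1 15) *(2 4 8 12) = (1 15)(2 10 13 9 5 6)(4 8) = [0, 15, 10, 3, 8, 6, 2, 7, 4, 5, 13, 11, 12, 9, 14, 1]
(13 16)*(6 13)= [0, 1, 2, 3, 4, 5, 13, 7, 8, 9, 10, 11, 12, 16, 14, 15, 6]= (6 13 16)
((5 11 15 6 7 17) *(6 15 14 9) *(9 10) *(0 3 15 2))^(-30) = ((0 3 15 2)(5 11 14 10 9 6 7 17))^(-30) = (0 15)(2 3)(5 14 9 7)(6 17 11 10)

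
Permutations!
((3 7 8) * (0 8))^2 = ((0 8 3 7))^2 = (0 3)(7 8)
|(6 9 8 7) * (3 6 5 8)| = 3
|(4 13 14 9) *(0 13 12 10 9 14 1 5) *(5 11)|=20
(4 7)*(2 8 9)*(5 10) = [0, 1, 8, 3, 7, 10, 6, 4, 9, 2, 5] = (2 8 9)(4 7)(5 10)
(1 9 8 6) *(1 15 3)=(1 9 8 6 15 3)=[0, 9, 2, 1, 4, 5, 15, 7, 6, 8, 10, 11, 12, 13, 14, 3]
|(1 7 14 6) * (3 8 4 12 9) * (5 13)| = |(1 7 14 6)(3 8 4 12 9)(5 13)| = 20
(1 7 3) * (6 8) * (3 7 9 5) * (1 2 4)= (1 9 5 3 2 4)(6 8)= [0, 9, 4, 2, 1, 3, 8, 7, 6, 5]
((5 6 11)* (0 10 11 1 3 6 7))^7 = ((0 10 11 5 7)(1 3 6))^7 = (0 11 7 10 5)(1 3 6)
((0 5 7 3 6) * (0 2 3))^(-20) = (0 5 7)(2 3 6)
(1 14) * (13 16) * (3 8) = (1 14)(3 8)(13 16) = [0, 14, 2, 8, 4, 5, 6, 7, 3, 9, 10, 11, 12, 16, 1, 15, 13]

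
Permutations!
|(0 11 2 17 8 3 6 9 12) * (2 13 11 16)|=18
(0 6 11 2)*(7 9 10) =(0 6 11 2)(7 9 10) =[6, 1, 0, 3, 4, 5, 11, 9, 8, 10, 7, 2]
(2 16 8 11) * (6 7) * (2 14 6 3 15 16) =(3 15 16 8 11 14 6 7) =[0, 1, 2, 15, 4, 5, 7, 3, 11, 9, 10, 14, 12, 13, 6, 16, 8]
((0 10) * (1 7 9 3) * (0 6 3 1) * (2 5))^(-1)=(0 3 6 10)(1 9 7)(2 5)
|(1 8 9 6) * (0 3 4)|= 12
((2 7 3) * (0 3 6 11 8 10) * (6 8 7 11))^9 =((0 3 2 11 7 8 10))^9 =(0 2 7 10 3 11 8)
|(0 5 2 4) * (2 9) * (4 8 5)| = |(0 4)(2 8 5 9)| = 4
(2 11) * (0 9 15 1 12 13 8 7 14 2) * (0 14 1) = (0 9 15)(1 12 13 8 7)(2 11 14) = [9, 12, 11, 3, 4, 5, 6, 1, 7, 15, 10, 14, 13, 8, 2, 0]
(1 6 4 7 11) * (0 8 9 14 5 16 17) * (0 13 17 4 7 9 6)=(0 8 6 7 11 1)(4 9 14 5 16)(13 17)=[8, 0, 2, 3, 9, 16, 7, 11, 6, 14, 10, 1, 12, 17, 5, 15, 4, 13]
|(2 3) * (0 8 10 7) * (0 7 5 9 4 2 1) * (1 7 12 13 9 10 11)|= |(0 8 11 1)(2 3 7 12 13 9 4)(5 10)|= 28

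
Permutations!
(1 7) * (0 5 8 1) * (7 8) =(0 5 7)(1 8) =[5, 8, 2, 3, 4, 7, 6, 0, 1]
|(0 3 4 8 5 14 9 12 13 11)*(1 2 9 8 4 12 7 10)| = 15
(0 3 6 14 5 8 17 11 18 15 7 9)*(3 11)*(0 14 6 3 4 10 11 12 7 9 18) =(0 12 7 18 15 9 14 5 8 17 4 10 11) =[12, 1, 2, 3, 10, 8, 6, 18, 17, 14, 11, 0, 7, 13, 5, 9, 16, 4, 15]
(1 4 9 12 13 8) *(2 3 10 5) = [0, 4, 3, 10, 9, 2, 6, 7, 1, 12, 5, 11, 13, 8] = (1 4 9 12 13 8)(2 3 10 5)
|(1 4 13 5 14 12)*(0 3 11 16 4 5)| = 12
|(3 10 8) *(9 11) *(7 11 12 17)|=15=|(3 10 8)(7 11 9 12 17)|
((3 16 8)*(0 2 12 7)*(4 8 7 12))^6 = (0 7 16 3 8 4 2)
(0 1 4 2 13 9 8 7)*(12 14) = (0 1 4 2 13 9 8 7)(12 14) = [1, 4, 13, 3, 2, 5, 6, 0, 7, 8, 10, 11, 14, 9, 12]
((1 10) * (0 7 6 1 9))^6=((0 7 6 1 10 9))^6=(10)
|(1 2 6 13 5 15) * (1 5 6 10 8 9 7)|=6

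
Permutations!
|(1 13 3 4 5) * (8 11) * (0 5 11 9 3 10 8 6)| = |(0 5 1 13 10 8 9 3 4 11 6)| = 11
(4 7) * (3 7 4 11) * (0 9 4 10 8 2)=[9, 1, 0, 7, 10, 5, 6, 11, 2, 4, 8, 3]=(0 9 4 10 8 2)(3 7 11)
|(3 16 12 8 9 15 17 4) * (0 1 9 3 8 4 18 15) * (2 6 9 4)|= 30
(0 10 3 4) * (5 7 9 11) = (0 10 3 4)(5 7 9 11) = [10, 1, 2, 4, 0, 7, 6, 9, 8, 11, 3, 5]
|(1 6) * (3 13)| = 2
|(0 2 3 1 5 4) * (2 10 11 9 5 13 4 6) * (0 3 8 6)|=60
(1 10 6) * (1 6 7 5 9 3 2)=(1 10 7 5 9 3 2)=[0, 10, 1, 2, 4, 9, 6, 5, 8, 3, 7]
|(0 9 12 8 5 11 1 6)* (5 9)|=15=|(0 5 11 1 6)(8 9 12)|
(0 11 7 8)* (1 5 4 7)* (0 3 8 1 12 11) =(1 5 4 7)(3 8)(11 12) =[0, 5, 2, 8, 7, 4, 6, 1, 3, 9, 10, 12, 11]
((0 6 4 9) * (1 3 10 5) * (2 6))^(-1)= (0 9 4 6 2)(1 5 10 3)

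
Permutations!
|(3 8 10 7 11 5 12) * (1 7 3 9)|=|(1 7 11 5 12 9)(3 8 10)|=6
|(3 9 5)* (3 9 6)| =2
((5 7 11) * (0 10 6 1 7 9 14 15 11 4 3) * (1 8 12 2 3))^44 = ((0 10 6 8 12 2 3)(1 7 4)(5 9 14 15 11))^44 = (0 6 12 3 10 8 2)(1 4 7)(5 11 15 14 9)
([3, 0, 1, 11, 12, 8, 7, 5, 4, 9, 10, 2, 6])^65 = [0, 1, 2, 3, 8, 7, 12, 6, 5, 9, 10, 11, 4]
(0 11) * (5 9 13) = [11, 1, 2, 3, 4, 9, 6, 7, 8, 13, 10, 0, 12, 5] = (0 11)(5 9 13)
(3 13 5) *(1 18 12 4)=(1 18 12 4)(3 13 5)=[0, 18, 2, 13, 1, 3, 6, 7, 8, 9, 10, 11, 4, 5, 14, 15, 16, 17, 12]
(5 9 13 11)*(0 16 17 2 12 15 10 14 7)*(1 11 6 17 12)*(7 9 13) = [16, 11, 1, 3, 4, 13, 17, 0, 8, 7, 14, 5, 15, 6, 9, 10, 12, 2] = (0 16 12 15 10 14 9 7)(1 11 5 13 6 17 2)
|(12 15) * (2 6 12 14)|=|(2 6 12 15 14)|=5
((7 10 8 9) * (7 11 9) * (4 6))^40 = (11)(7 10 8)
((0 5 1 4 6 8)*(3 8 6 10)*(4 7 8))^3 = (10)(0 7 5 8 1)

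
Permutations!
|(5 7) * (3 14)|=2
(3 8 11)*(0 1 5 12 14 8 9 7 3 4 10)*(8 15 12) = (0 1 5 8 11 4 10)(3 9 7)(12 14 15) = [1, 5, 2, 9, 10, 8, 6, 3, 11, 7, 0, 4, 14, 13, 15, 12]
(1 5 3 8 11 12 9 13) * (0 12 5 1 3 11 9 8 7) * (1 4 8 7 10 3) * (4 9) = (0 12 7)(1 9 13)(3 10)(4 8)(5 11) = [12, 9, 2, 10, 8, 11, 6, 0, 4, 13, 3, 5, 7, 1]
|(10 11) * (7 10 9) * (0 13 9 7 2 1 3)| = 6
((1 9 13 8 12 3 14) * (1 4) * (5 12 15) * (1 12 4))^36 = ((1 9 13 8 15 5 4 12 3 14))^36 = (1 4 13 3 15)(5 9 12 8 14)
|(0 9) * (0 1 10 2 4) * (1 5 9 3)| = 6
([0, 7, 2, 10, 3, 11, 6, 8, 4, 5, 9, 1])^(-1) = (1 11 5 9 10 3 4 8 7)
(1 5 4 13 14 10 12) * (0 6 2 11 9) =(0 6 2 11 9)(1 5 4 13 14 10 12) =[6, 5, 11, 3, 13, 4, 2, 7, 8, 0, 12, 9, 1, 14, 10]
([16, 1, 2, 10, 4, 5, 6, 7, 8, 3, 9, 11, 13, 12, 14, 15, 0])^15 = [16, 1, 2, 3, 4, 5, 6, 7, 8, 9, 10, 11, 13, 12, 14, 15, 0]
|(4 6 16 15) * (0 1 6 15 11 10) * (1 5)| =14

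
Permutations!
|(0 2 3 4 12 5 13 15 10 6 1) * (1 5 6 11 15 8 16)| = |(0 2 3 4 12 6 5 13 8 16 1)(10 11 15)| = 33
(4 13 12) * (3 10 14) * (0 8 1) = (0 8 1)(3 10 14)(4 13 12) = [8, 0, 2, 10, 13, 5, 6, 7, 1, 9, 14, 11, 4, 12, 3]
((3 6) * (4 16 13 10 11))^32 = (4 13 11 16 10)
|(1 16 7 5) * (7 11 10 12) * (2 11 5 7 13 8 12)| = 3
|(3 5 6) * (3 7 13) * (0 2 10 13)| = 8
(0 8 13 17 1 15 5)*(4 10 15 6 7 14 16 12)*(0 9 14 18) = [8, 6, 2, 3, 10, 9, 7, 18, 13, 14, 15, 11, 4, 17, 16, 5, 12, 1, 0] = (0 8 13 17 1 6 7 18)(4 10 15 5 9 14 16 12)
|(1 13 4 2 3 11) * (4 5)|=7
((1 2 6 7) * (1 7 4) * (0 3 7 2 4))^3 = ((0 3 7 2 6)(1 4))^3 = (0 2 3 6 7)(1 4)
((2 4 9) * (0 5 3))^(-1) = ((0 5 3)(2 4 9))^(-1) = (0 3 5)(2 9 4)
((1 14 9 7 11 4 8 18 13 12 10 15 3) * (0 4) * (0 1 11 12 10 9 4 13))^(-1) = (0 18 8 4 14 1 11 3 15 10 13)(7 9 12)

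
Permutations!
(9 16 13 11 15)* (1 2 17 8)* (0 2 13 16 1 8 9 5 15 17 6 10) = (0 2 6 10)(1 13 11 17 9)(5 15) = [2, 13, 6, 3, 4, 15, 10, 7, 8, 1, 0, 17, 12, 11, 14, 5, 16, 9]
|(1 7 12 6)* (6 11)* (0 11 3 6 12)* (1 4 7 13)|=|(0 11 12 3 6 4 7)(1 13)|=14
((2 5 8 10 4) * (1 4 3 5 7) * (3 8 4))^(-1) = (1 7 2 4 5 3)(8 10)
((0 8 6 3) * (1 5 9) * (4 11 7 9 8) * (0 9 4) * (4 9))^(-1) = (1 9 7 11 4 3 6 8 5)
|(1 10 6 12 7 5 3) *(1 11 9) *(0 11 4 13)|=|(0 11 9 1 10 6 12 7 5 3 4 13)|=12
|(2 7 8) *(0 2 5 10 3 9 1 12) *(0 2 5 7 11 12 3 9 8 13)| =9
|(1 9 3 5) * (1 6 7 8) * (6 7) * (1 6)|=|(1 9 3 5 7 8 6)|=7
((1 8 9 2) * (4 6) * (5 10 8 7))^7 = (10)(4 6)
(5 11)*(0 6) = (0 6)(5 11) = [6, 1, 2, 3, 4, 11, 0, 7, 8, 9, 10, 5]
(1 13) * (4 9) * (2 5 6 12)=(1 13)(2 5 6 12)(4 9)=[0, 13, 5, 3, 9, 6, 12, 7, 8, 4, 10, 11, 2, 1]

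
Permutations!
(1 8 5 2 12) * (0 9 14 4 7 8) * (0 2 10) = (0 9 14 4 7 8 5 10)(1 2 12) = [9, 2, 12, 3, 7, 10, 6, 8, 5, 14, 0, 11, 1, 13, 4]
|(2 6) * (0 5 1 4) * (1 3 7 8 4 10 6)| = 12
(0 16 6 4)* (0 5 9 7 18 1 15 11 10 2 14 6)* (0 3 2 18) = (0 16 3 2 14 6 4 5 9 7)(1 15 11 10 18) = [16, 15, 14, 2, 5, 9, 4, 0, 8, 7, 18, 10, 12, 13, 6, 11, 3, 17, 1]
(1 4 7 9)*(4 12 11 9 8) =[0, 12, 2, 3, 7, 5, 6, 8, 4, 1, 10, 9, 11] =(1 12 11 9)(4 7 8)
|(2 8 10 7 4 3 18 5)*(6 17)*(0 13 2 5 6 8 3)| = 11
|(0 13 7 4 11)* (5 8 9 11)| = 8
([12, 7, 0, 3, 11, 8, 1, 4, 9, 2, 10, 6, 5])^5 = (0 2 9 8 5 12)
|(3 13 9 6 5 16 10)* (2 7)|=|(2 7)(3 13 9 6 5 16 10)|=14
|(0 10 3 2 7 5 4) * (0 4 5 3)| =|(0 10)(2 7 3)| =6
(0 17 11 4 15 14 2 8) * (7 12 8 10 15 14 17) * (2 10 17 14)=(0 7 12 8)(2 17 11 4)(10 15 14)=[7, 1, 17, 3, 2, 5, 6, 12, 0, 9, 15, 4, 8, 13, 10, 14, 16, 11]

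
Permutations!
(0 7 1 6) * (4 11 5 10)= [7, 6, 2, 3, 11, 10, 0, 1, 8, 9, 4, 5]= (0 7 1 6)(4 11 5 10)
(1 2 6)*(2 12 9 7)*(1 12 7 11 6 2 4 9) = (1 7 4 9 11 6 12) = [0, 7, 2, 3, 9, 5, 12, 4, 8, 11, 10, 6, 1]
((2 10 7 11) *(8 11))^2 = ((2 10 7 8 11))^2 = (2 7 11 10 8)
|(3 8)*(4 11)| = 2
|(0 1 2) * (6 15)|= 6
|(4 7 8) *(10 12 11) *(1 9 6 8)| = |(1 9 6 8 4 7)(10 12 11)| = 6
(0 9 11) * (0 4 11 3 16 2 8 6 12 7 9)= (2 8 6 12 7 9 3 16)(4 11)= [0, 1, 8, 16, 11, 5, 12, 9, 6, 3, 10, 4, 7, 13, 14, 15, 2]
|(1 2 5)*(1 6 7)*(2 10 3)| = |(1 10 3 2 5 6 7)| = 7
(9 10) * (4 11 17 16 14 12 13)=(4 11 17 16 14 12 13)(9 10)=[0, 1, 2, 3, 11, 5, 6, 7, 8, 10, 9, 17, 13, 4, 12, 15, 14, 16]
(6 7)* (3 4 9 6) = [0, 1, 2, 4, 9, 5, 7, 3, 8, 6] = (3 4 9 6 7)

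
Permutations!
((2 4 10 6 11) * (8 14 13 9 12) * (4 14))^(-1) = (2 11 6 10 4 8 12 9 13 14)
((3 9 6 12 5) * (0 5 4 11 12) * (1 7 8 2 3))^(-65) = (0 9 2 7 5 6 3 8 1)(4 11 12)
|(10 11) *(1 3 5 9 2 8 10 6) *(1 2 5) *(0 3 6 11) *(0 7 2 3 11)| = |(0 11)(1 6 3)(2 8 10 7)(5 9)| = 12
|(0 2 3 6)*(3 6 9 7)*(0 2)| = 6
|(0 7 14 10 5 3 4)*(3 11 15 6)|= |(0 7 14 10 5 11 15 6 3 4)|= 10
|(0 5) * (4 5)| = 3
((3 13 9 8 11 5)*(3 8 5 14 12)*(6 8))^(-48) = ((3 13 9 5 6 8 11 14 12))^(-48) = (3 11 5)(6 13 14)(8 9 12)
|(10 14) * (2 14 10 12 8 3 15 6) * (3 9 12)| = |(2 14 3 15 6)(8 9 12)| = 15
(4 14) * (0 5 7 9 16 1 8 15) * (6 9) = (0 5 7 6 9 16 1 8 15)(4 14) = [5, 8, 2, 3, 14, 7, 9, 6, 15, 16, 10, 11, 12, 13, 4, 0, 1]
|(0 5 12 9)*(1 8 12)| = 6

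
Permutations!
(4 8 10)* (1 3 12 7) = [0, 3, 2, 12, 8, 5, 6, 1, 10, 9, 4, 11, 7] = (1 3 12 7)(4 8 10)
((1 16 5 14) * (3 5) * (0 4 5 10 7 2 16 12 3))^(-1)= (0 16 2 7 10 3 12 1 14 5 4)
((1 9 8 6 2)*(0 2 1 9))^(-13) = (0 1 6 8 9 2)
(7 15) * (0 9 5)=(0 9 5)(7 15)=[9, 1, 2, 3, 4, 0, 6, 15, 8, 5, 10, 11, 12, 13, 14, 7]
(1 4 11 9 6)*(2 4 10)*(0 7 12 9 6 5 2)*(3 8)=(0 7 12 9 5 2 4 11 6 1 10)(3 8)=[7, 10, 4, 8, 11, 2, 1, 12, 3, 5, 0, 6, 9]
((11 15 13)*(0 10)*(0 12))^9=((0 10 12)(11 15 13))^9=(15)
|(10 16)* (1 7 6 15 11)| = 10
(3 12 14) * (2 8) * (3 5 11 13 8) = (2 3 12 14 5 11 13 8) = [0, 1, 3, 12, 4, 11, 6, 7, 2, 9, 10, 13, 14, 8, 5]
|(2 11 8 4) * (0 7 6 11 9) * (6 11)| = 7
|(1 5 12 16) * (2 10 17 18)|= 4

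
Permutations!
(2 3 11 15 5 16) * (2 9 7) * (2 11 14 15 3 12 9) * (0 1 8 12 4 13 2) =[1, 8, 4, 14, 13, 16, 6, 11, 12, 7, 10, 3, 9, 2, 15, 5, 0] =(0 1 8 12 9 7 11 3 14 15 5 16)(2 4 13)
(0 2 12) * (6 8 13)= (0 2 12)(6 8 13)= [2, 1, 12, 3, 4, 5, 8, 7, 13, 9, 10, 11, 0, 6]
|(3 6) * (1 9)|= 2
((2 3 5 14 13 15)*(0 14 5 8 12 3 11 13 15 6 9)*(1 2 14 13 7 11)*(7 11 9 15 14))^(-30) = ((0 13 6 15 7 9)(1 2)(3 8 12))^(-30) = (15)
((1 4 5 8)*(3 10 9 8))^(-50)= ((1 4 5 3 10 9 8))^(-50)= (1 8 9 10 3 5 4)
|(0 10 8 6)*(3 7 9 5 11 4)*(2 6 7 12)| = 12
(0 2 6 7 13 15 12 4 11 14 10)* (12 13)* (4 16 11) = (0 2 6 7 12 16 11 14 10)(13 15) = [2, 1, 6, 3, 4, 5, 7, 12, 8, 9, 0, 14, 16, 15, 10, 13, 11]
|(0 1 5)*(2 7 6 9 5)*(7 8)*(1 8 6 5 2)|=12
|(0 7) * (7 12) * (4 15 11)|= 3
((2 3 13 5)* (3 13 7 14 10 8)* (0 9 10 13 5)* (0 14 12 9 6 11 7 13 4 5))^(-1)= (0 2 5 4 14 13 3 8 10 9 12 7 11 6)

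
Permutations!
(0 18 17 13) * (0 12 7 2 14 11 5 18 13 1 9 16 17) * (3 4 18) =(0 13 12 7 2 14 11 5 3 4 18)(1 9 16 17) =[13, 9, 14, 4, 18, 3, 6, 2, 8, 16, 10, 5, 7, 12, 11, 15, 17, 1, 0]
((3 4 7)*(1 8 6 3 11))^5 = ((1 8 6 3 4 7 11))^5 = (1 7 3 8 11 4 6)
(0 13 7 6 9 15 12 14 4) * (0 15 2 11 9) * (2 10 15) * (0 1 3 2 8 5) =(0 13 7 6 1 3 2 11 9 10 15 12 14 4 8 5) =[13, 3, 11, 2, 8, 0, 1, 6, 5, 10, 15, 9, 14, 7, 4, 12]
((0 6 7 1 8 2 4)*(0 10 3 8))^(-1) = (0 1 7 6)(2 8 3 10 4)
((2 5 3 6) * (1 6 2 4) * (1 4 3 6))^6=((2 5 6 3))^6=(2 6)(3 5)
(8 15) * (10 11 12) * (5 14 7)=(5 14 7)(8 15)(10 11 12)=[0, 1, 2, 3, 4, 14, 6, 5, 15, 9, 11, 12, 10, 13, 7, 8]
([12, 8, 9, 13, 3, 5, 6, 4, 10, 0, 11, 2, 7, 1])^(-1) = [9, 13, 11, 4, 7, 5, 6, 12, 1, 2, 8, 10, 0, 3]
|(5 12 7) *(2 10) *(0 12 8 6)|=|(0 12 7 5 8 6)(2 10)|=6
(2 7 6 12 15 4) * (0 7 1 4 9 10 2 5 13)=(0 7 6 12 15 9 10 2 1 4 5 13)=[7, 4, 1, 3, 5, 13, 12, 6, 8, 10, 2, 11, 15, 0, 14, 9]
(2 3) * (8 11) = (2 3)(8 11) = [0, 1, 3, 2, 4, 5, 6, 7, 11, 9, 10, 8]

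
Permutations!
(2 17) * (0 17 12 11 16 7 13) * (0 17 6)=(0 6)(2 12 11 16 7 13 17)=[6, 1, 12, 3, 4, 5, 0, 13, 8, 9, 10, 16, 11, 17, 14, 15, 7, 2]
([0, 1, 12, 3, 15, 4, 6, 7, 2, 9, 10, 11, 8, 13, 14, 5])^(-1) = [0, 1, 8, 3, 5, 15, 6, 7, 12, 9, 10, 11, 2, 13, 14, 4]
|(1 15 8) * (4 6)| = |(1 15 8)(4 6)| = 6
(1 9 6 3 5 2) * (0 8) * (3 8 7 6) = [7, 9, 1, 5, 4, 2, 8, 6, 0, 3] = (0 7 6 8)(1 9 3 5 2)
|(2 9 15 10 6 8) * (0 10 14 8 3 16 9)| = 10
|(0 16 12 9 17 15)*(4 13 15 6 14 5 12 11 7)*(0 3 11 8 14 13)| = |(0 16 8 14 5 12 9 17 6 13 15 3 11 7 4)| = 15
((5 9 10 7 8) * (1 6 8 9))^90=((1 6 8 5)(7 9 10))^90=(10)(1 8)(5 6)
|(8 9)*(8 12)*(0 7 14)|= |(0 7 14)(8 9 12)|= 3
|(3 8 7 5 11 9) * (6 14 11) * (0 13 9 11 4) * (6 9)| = 5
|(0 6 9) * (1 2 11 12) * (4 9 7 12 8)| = 10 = |(0 6 7 12 1 2 11 8 4 9)|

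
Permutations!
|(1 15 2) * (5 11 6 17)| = 12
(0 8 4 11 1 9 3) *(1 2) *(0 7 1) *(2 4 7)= (0 8 7 1 9 3 2)(4 11)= [8, 9, 0, 2, 11, 5, 6, 1, 7, 3, 10, 4]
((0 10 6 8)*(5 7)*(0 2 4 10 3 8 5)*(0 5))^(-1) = (0 6 10 4 2 8 3)(5 7)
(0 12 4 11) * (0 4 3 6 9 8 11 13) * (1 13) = (0 12 3 6 9 8 11 4 1 13) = [12, 13, 2, 6, 1, 5, 9, 7, 11, 8, 10, 4, 3, 0]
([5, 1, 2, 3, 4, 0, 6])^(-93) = [5, 1, 2, 3, 4, 0, 6]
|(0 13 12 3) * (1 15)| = |(0 13 12 3)(1 15)| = 4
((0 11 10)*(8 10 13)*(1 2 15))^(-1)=(0 10 8 13 11)(1 15 2)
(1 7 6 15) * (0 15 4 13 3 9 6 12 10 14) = (0 15 1 7 12 10 14)(3 9 6 4 13) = [15, 7, 2, 9, 13, 5, 4, 12, 8, 6, 14, 11, 10, 3, 0, 1]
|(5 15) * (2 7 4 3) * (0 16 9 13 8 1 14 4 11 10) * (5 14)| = 15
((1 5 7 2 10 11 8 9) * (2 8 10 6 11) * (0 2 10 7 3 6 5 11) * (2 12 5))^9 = ((0 12 5 3 6)(1 11 7 8 9))^9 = (0 6 3 5 12)(1 9 8 7 11)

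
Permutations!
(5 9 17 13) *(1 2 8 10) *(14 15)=(1 2 8 10)(5 9 17 13)(14 15)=[0, 2, 8, 3, 4, 9, 6, 7, 10, 17, 1, 11, 12, 5, 15, 14, 16, 13]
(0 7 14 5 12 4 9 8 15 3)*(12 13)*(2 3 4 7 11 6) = [11, 1, 3, 0, 9, 13, 2, 14, 15, 8, 10, 6, 7, 12, 5, 4] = (0 11 6 2 3)(4 9 8 15)(5 13 12 7 14)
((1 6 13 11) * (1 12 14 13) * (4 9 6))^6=((1 4 9 6)(11 12 14 13))^6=(1 9)(4 6)(11 14)(12 13)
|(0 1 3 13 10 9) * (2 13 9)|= 12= |(0 1 3 9)(2 13 10)|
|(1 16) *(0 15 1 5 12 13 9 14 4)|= 10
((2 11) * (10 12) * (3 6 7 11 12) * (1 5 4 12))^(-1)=(1 2 11 7 6 3 10 12 4 5)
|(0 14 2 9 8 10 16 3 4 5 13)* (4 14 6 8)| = 12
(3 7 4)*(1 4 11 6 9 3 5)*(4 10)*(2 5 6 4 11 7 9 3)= (1 10 11 4 6 3 9 2 5)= [0, 10, 5, 9, 6, 1, 3, 7, 8, 2, 11, 4]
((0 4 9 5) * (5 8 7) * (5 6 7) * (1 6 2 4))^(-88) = ((0 1 6 7 2 4 9 8 5))^(-88) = (0 6 2 9 5 1 7 4 8)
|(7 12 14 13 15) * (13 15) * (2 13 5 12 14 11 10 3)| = 21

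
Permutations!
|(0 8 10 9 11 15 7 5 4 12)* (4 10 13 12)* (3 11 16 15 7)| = 8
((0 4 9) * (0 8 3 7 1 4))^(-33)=(1 8)(3 4)(7 9)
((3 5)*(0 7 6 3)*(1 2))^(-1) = (0 5 3 6 7)(1 2)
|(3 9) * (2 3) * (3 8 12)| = |(2 8 12 3 9)| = 5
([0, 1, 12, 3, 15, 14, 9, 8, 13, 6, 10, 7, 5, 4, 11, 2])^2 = [0, 1, 5, 3, 2, 11, 6, 13, 4, 9, 10, 8, 14, 15, 7, 12]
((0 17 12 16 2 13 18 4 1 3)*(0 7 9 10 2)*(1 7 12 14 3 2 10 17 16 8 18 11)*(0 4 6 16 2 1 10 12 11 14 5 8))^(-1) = (0 12 10 11 3 14 13 2)(4 16 6 18 8 5 17 9 7)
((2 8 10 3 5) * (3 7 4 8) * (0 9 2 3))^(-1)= ((0 9 2)(3 5)(4 8 10 7))^(-1)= (0 2 9)(3 5)(4 7 10 8)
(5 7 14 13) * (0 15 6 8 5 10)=[15, 1, 2, 3, 4, 7, 8, 14, 5, 9, 0, 11, 12, 10, 13, 6]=(0 15 6 8 5 7 14 13 10)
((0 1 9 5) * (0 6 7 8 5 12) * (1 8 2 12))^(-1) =((0 8 5 6 7 2 12)(1 9))^(-1) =(0 12 2 7 6 5 8)(1 9)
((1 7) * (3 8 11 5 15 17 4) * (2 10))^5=((1 7)(2 10)(3 8 11 5 15 17 4))^5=(1 7)(2 10)(3 17 5 8 4 15 11)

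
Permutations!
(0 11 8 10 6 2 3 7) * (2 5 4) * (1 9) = [11, 9, 3, 7, 2, 4, 5, 0, 10, 1, 6, 8] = (0 11 8 10 6 5 4 2 3 7)(1 9)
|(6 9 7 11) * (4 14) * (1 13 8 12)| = |(1 13 8 12)(4 14)(6 9 7 11)| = 4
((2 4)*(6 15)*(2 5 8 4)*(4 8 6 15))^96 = ((15)(4 5 6))^96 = (15)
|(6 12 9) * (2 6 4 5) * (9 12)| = 5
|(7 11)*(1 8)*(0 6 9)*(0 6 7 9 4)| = 6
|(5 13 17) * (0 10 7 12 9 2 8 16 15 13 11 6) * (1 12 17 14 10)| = |(0 1 12 9 2 8 16 15 13 14 10 7 17 5 11 6)| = 16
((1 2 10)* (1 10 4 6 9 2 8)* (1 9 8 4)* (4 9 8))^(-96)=(10)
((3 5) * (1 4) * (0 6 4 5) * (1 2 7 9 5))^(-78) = (0 4 7 5)(2 9 3 6)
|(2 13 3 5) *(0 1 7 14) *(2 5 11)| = |(0 1 7 14)(2 13 3 11)| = 4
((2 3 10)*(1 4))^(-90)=((1 4)(2 3 10))^(-90)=(10)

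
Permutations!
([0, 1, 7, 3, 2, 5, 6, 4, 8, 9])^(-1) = (9)(2 4 7)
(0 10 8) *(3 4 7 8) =(0 10 3 4 7 8) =[10, 1, 2, 4, 7, 5, 6, 8, 0, 9, 3]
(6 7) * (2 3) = [0, 1, 3, 2, 4, 5, 7, 6] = (2 3)(6 7)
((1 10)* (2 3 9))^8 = (10)(2 9 3)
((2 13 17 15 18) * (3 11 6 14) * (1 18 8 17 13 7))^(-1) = ((1 18 2 7)(3 11 6 14)(8 17 15))^(-1) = (1 7 2 18)(3 14 6 11)(8 15 17)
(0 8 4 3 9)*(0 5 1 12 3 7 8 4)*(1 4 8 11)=(0 8)(1 12 3 9 5 4 7 11)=[8, 12, 2, 9, 7, 4, 6, 11, 0, 5, 10, 1, 3]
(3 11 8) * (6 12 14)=(3 11 8)(6 12 14)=[0, 1, 2, 11, 4, 5, 12, 7, 3, 9, 10, 8, 14, 13, 6]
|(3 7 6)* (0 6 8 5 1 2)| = 8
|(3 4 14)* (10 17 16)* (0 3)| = 12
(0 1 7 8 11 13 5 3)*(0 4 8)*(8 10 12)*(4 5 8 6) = [1, 7, 2, 5, 10, 3, 4, 0, 11, 9, 12, 13, 6, 8] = (0 1 7)(3 5)(4 10 12 6)(8 11 13)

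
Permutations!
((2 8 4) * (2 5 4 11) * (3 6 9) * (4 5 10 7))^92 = ((2 8 11)(3 6 9)(4 10 7))^92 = (2 11 8)(3 9 6)(4 7 10)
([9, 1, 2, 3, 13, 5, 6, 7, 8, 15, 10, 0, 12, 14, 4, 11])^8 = [0, 1, 2, 3, 14, 5, 6, 7, 8, 9, 10, 11, 12, 4, 13, 15]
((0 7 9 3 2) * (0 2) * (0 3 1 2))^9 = (0 2 1 9 7)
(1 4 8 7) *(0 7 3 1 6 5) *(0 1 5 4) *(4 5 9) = (0 7 6 5 1)(3 9 4 8) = [7, 0, 2, 9, 8, 1, 5, 6, 3, 4]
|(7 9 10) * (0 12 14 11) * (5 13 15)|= 12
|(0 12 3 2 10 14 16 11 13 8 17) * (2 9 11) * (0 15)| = |(0 12 3 9 11 13 8 17 15)(2 10 14 16)| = 36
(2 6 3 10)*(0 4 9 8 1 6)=(0 4 9 8 1 6 3 10 2)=[4, 6, 0, 10, 9, 5, 3, 7, 1, 8, 2]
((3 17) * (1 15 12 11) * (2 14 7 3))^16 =(2 14 7 3 17)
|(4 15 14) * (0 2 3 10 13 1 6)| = |(0 2 3 10 13 1 6)(4 15 14)| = 21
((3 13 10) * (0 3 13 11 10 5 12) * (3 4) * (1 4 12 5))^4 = (1 10 3)(4 13 11)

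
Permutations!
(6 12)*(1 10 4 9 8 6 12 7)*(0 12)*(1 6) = [12, 10, 2, 3, 9, 5, 7, 6, 1, 8, 4, 11, 0] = (0 12)(1 10 4 9 8)(6 7)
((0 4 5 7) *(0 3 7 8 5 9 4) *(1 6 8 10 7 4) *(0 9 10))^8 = (10)(0 1 8)(5 9 6)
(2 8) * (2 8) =(8) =[0, 1, 2, 3, 4, 5, 6, 7, 8]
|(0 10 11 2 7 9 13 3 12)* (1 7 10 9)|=30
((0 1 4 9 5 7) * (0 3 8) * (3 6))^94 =((0 1 4 9 5 7 6 3 8))^94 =(0 5 8 9 3 4 6 1 7)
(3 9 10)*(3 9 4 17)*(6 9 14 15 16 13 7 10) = [0, 1, 2, 4, 17, 5, 9, 10, 8, 6, 14, 11, 12, 7, 15, 16, 13, 3] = (3 4 17)(6 9)(7 10 14 15 16 13)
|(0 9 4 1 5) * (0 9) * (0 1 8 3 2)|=8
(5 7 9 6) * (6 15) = [0, 1, 2, 3, 4, 7, 5, 9, 8, 15, 10, 11, 12, 13, 14, 6] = (5 7 9 15 6)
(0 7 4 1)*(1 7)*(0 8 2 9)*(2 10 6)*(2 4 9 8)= (0 1 2 8 10 6 4 7 9)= [1, 2, 8, 3, 7, 5, 4, 9, 10, 0, 6]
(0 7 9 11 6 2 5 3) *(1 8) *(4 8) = [7, 4, 5, 0, 8, 3, 2, 9, 1, 11, 10, 6] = (0 7 9 11 6 2 5 3)(1 4 8)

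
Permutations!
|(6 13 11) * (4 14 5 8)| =|(4 14 5 8)(6 13 11)| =12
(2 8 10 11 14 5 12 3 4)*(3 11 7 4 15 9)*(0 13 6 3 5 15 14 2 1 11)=(0 13 6 3 14 15 9 5 12)(1 11 2 8 10 7 4)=[13, 11, 8, 14, 1, 12, 3, 4, 10, 5, 7, 2, 0, 6, 15, 9]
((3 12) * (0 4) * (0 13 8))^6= (0 13)(4 8)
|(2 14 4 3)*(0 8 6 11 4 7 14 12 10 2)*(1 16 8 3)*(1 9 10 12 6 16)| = |(0 3)(2 6 11 4 9 10)(7 14)(8 16)| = 6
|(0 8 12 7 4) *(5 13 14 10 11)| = |(0 8 12 7 4)(5 13 14 10 11)| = 5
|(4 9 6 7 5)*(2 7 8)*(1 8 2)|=|(1 8)(2 7 5 4 9 6)|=6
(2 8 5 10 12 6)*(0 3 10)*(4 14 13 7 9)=(0 3 10 12 6 2 8 5)(4 14 13 7 9)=[3, 1, 8, 10, 14, 0, 2, 9, 5, 4, 12, 11, 6, 7, 13]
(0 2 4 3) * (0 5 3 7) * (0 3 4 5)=(0 2 5 4 7 3)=[2, 1, 5, 0, 7, 4, 6, 3]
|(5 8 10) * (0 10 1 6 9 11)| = |(0 10 5 8 1 6 9 11)| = 8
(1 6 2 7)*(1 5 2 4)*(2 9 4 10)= (1 6 10 2 7 5 9 4)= [0, 6, 7, 3, 1, 9, 10, 5, 8, 4, 2]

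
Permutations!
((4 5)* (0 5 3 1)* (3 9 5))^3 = (9) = ((0 3 1)(4 9 5))^3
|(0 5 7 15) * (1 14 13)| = |(0 5 7 15)(1 14 13)| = 12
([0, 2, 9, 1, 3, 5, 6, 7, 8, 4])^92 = [0, 9, 4, 2, 1, 5, 6, 7, 8, 3]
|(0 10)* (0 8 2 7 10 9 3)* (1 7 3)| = 8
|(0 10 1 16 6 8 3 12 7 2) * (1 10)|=|(0 1 16 6 8 3 12 7 2)|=9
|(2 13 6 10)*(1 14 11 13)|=7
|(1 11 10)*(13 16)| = 6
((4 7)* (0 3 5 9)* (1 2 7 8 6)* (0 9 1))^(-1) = ((9)(0 3 5 1 2 7 4 8 6))^(-1) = (9)(0 6 8 4 7 2 1 5 3)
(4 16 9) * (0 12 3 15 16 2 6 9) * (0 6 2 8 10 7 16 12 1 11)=(0 1 11)(3 15 12)(4 8 10 7 16 6 9)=[1, 11, 2, 15, 8, 5, 9, 16, 10, 4, 7, 0, 3, 13, 14, 12, 6]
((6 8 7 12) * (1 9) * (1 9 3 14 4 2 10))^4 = ((1 3 14 4 2 10)(6 8 7 12))^4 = (1 2 14)(3 10 4)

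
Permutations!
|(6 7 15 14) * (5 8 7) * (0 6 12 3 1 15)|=|(0 6 5 8 7)(1 15 14 12 3)|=5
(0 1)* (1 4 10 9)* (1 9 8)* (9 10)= (0 4 9 10 8 1)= [4, 0, 2, 3, 9, 5, 6, 7, 1, 10, 8]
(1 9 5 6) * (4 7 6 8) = [0, 9, 2, 3, 7, 8, 1, 6, 4, 5] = (1 9 5 8 4 7 6)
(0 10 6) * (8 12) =[10, 1, 2, 3, 4, 5, 0, 7, 12, 9, 6, 11, 8] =(0 10 6)(8 12)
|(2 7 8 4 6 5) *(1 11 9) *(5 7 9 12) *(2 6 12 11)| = 6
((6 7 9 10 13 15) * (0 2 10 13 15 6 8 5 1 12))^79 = ((0 2 10 15 8 5 1 12)(6 7 9 13))^79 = (0 12 1 5 8 15 10 2)(6 13 9 7)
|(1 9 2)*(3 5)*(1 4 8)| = |(1 9 2 4 8)(3 5)| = 10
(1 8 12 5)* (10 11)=(1 8 12 5)(10 11)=[0, 8, 2, 3, 4, 1, 6, 7, 12, 9, 11, 10, 5]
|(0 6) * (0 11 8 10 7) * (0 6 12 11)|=|(0 12 11 8 10 7 6)|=7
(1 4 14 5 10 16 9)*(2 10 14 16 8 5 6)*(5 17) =(1 4 16 9)(2 10 8 17 5 14 6) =[0, 4, 10, 3, 16, 14, 2, 7, 17, 1, 8, 11, 12, 13, 6, 15, 9, 5]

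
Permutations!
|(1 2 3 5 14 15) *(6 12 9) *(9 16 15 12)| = 8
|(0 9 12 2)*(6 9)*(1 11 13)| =15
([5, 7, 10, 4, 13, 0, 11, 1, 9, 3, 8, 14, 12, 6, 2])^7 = (0 5)(1 7)(2 6 3 10 11 4 8 14 13 9)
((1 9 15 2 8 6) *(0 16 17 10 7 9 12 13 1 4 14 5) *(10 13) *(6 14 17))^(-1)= (0 5 14 8 2 15 9 7 10 12 1 13 17 4 6 16)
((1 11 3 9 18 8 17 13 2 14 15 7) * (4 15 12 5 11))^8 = (2 8 3 12 13 18 11 14 17 9 5) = ((1 4 15 7)(2 14 12 5 11 3 9 18 8 17 13))^8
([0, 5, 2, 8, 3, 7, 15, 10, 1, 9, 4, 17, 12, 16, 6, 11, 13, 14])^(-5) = (17)(1 7 4 8 5 10 3)(13 16)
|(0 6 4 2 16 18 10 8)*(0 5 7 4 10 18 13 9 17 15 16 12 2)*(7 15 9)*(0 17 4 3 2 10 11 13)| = |(18)(0 6 11 13 7 3 2 12 10 8 5 15 16)(4 17 9)| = 39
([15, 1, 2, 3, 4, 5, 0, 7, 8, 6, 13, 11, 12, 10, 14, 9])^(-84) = (15)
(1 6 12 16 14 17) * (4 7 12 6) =(1 4 7 12 16 14 17) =[0, 4, 2, 3, 7, 5, 6, 12, 8, 9, 10, 11, 16, 13, 17, 15, 14, 1]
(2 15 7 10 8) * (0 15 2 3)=(0 15 7 10 8 3)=[15, 1, 2, 0, 4, 5, 6, 10, 3, 9, 8, 11, 12, 13, 14, 7]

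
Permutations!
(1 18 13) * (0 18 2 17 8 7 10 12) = [18, 2, 17, 3, 4, 5, 6, 10, 7, 9, 12, 11, 0, 1, 14, 15, 16, 8, 13] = (0 18 13 1 2 17 8 7 10 12)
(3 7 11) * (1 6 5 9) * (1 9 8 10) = (1 6 5 8 10)(3 7 11) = [0, 6, 2, 7, 4, 8, 5, 11, 10, 9, 1, 3]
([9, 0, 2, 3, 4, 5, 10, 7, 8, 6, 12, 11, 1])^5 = [1, 12, 2, 3, 4, 5, 9, 7, 8, 0, 6, 11, 10]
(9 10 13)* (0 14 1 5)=[14, 5, 2, 3, 4, 0, 6, 7, 8, 10, 13, 11, 12, 9, 1]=(0 14 1 5)(9 10 13)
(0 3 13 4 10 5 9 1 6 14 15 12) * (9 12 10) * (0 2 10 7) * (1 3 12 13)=[12, 6, 10, 1, 9, 13, 14, 0, 8, 3, 5, 11, 2, 4, 15, 7]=(0 12 2 10 5 13 4 9 3 1 6 14 15 7)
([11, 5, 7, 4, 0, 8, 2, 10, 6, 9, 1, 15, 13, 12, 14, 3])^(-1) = [4, 10, 6, 15, 3, 1, 8, 2, 5, 9, 7, 0, 13, 12, 14, 11]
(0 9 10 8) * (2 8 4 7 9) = (0 2 8)(4 7 9 10) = [2, 1, 8, 3, 7, 5, 6, 9, 0, 10, 4]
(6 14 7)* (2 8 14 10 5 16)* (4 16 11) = (2 8 14 7 6 10 5 11 4 16) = [0, 1, 8, 3, 16, 11, 10, 6, 14, 9, 5, 4, 12, 13, 7, 15, 2]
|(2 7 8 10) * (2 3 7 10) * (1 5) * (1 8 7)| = 6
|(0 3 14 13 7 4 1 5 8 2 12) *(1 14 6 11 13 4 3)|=30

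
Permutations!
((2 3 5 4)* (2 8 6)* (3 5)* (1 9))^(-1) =(1 9)(2 6 8 4 5)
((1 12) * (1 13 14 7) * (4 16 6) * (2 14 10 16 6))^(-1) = (1 7 14 2 16 10 13 12)(4 6)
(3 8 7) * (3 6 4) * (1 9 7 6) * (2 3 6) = [0, 9, 3, 8, 6, 5, 4, 1, 2, 7] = (1 9 7)(2 3 8)(4 6)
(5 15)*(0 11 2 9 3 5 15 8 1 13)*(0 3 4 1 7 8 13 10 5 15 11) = (1 10 5 13 3 15 11 2 9 4)(7 8) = [0, 10, 9, 15, 1, 13, 6, 8, 7, 4, 5, 2, 12, 3, 14, 11]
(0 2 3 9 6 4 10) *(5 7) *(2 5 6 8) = (0 5 7 6 4 10)(2 3 9 8) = [5, 1, 3, 9, 10, 7, 4, 6, 2, 8, 0]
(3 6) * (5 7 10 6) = [0, 1, 2, 5, 4, 7, 3, 10, 8, 9, 6] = (3 5 7 10 6)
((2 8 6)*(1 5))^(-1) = ((1 5)(2 8 6))^(-1) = (1 5)(2 6 8)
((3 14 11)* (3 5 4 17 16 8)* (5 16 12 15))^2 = ((3 14 11 16 8)(4 17 12 15 5))^2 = (3 11 8 14 16)(4 12 5 17 15)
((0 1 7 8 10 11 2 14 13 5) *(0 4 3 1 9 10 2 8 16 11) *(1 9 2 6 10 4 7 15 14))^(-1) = (0 10 6 8 11 16 7 5 13 14 15 1 2)(3 4 9) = ((0 2 1 15 14 13 5 7 16 11 8 6 10)(3 9 4))^(-1)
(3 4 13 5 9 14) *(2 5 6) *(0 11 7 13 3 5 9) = (0 11 7 13 6 2 9 14 5)(3 4) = [11, 1, 9, 4, 3, 0, 2, 13, 8, 14, 10, 7, 12, 6, 5]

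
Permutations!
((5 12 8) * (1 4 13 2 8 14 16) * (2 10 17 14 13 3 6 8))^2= (1 3 8 12 10 14)(4 6 5 13 17 16)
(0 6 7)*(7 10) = (0 6 10 7) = [6, 1, 2, 3, 4, 5, 10, 0, 8, 9, 7]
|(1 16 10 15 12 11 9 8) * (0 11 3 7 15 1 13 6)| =|(0 11 9 8 13 6)(1 16 10)(3 7 15 12)| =12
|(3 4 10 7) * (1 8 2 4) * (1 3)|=6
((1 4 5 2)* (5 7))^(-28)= (1 7 2 4 5)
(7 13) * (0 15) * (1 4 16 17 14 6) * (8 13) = [15, 4, 2, 3, 16, 5, 1, 8, 13, 9, 10, 11, 12, 7, 6, 0, 17, 14] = (0 15)(1 4 16 17 14 6)(7 8 13)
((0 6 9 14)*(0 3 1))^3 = (0 14)(1 9)(3 6)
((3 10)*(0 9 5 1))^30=((0 9 5 1)(3 10))^30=(10)(0 5)(1 9)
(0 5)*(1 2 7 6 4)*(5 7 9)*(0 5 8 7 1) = (0 1 2 9 8 7 6 4) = [1, 2, 9, 3, 0, 5, 4, 6, 7, 8]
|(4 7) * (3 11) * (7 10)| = 6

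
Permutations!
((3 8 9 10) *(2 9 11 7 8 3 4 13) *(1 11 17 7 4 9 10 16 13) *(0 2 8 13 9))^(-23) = ((0 2 10)(1 11 4)(7 13 8 17)(9 16))^(-23) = (0 2 10)(1 11 4)(7 13 8 17)(9 16)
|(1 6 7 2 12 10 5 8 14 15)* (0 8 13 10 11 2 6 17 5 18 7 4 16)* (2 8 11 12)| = |(0 11 8 14 15 1 17 5 13 10 18 7 6 4 16)| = 15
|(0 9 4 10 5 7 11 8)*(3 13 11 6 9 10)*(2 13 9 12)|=30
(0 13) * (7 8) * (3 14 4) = (0 13)(3 14 4)(7 8) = [13, 1, 2, 14, 3, 5, 6, 8, 7, 9, 10, 11, 12, 0, 4]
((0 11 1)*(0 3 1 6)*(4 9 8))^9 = ((0 11 6)(1 3)(4 9 8))^9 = (11)(1 3)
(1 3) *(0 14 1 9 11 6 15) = (0 14 1 3 9 11 6 15) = [14, 3, 2, 9, 4, 5, 15, 7, 8, 11, 10, 6, 12, 13, 1, 0]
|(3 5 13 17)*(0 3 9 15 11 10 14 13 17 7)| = |(0 3 5 17 9 15 11 10 14 13 7)| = 11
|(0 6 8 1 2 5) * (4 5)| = |(0 6 8 1 2 4 5)| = 7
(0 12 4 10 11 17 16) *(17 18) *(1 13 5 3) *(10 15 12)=(0 10 11 18 17 16)(1 13 5 3)(4 15 12)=[10, 13, 2, 1, 15, 3, 6, 7, 8, 9, 11, 18, 4, 5, 14, 12, 0, 16, 17]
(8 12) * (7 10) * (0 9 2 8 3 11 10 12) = (0 9 2 8)(3 11 10 7 12) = [9, 1, 8, 11, 4, 5, 6, 12, 0, 2, 7, 10, 3]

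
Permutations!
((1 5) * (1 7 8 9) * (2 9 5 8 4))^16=((1 8 5 7 4 2 9))^16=(1 5 4 9 8 7 2)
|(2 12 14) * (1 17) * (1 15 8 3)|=|(1 17 15 8 3)(2 12 14)|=15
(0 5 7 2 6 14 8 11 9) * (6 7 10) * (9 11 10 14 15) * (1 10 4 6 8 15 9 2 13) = (0 5 14 15 2 7 13 1 10 8 4 6 9) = [5, 10, 7, 3, 6, 14, 9, 13, 4, 0, 8, 11, 12, 1, 15, 2]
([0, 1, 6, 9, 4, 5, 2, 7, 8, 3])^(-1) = [0, 1, 6, 9, 4, 5, 2, 7, 8, 3]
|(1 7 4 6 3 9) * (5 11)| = |(1 7 4 6 3 9)(5 11)| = 6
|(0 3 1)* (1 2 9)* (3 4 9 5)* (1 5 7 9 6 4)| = 10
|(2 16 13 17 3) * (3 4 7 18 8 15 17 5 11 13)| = 6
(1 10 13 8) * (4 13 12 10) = [0, 4, 2, 3, 13, 5, 6, 7, 1, 9, 12, 11, 10, 8] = (1 4 13 8)(10 12)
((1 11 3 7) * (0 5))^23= (0 5)(1 7 3 11)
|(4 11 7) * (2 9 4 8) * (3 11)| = |(2 9 4 3 11 7 8)| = 7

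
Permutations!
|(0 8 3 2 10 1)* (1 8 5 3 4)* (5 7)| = |(0 7 5 3 2 10 8 4 1)| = 9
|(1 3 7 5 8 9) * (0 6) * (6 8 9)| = 15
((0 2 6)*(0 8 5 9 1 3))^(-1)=(0 3 1 9 5 8 6 2)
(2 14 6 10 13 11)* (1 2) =(1 2 14 6 10 13 11) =[0, 2, 14, 3, 4, 5, 10, 7, 8, 9, 13, 1, 12, 11, 6]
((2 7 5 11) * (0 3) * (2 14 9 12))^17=(0 3)(2 11 12 5 9 7 14)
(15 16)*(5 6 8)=(5 6 8)(15 16)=[0, 1, 2, 3, 4, 6, 8, 7, 5, 9, 10, 11, 12, 13, 14, 16, 15]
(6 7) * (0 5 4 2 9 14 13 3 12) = (0 5 4 2 9 14 13 3 12)(6 7) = [5, 1, 9, 12, 2, 4, 7, 6, 8, 14, 10, 11, 0, 3, 13]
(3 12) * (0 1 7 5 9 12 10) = [1, 7, 2, 10, 4, 9, 6, 5, 8, 12, 0, 11, 3] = (0 1 7 5 9 12 3 10)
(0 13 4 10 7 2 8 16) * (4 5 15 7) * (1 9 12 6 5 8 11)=(0 13 8 16)(1 9 12 6 5 15 7 2 11)(4 10)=[13, 9, 11, 3, 10, 15, 5, 2, 16, 12, 4, 1, 6, 8, 14, 7, 0]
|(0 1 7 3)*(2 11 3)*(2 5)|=|(0 1 7 5 2 11 3)|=7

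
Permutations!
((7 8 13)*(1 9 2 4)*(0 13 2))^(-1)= (0 9 1 4 2 8 7 13)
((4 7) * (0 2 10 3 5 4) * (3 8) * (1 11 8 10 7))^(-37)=(0 7 2)(1 4 5 3 8 11)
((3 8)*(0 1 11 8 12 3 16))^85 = (16)(3 12) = ((0 1 11 8 16)(3 12))^85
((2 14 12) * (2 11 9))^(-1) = ((2 14 12 11 9))^(-1) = (2 9 11 12 14)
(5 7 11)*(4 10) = [0, 1, 2, 3, 10, 7, 6, 11, 8, 9, 4, 5] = (4 10)(5 7 11)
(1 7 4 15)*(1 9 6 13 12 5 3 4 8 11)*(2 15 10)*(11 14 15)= [0, 7, 11, 4, 10, 3, 13, 8, 14, 6, 2, 1, 5, 12, 15, 9]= (1 7 8 14 15 9 6 13 12 5 3 4 10 2 11)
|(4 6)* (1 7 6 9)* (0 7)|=6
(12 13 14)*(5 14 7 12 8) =(5 14 8)(7 12 13) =[0, 1, 2, 3, 4, 14, 6, 12, 5, 9, 10, 11, 13, 7, 8]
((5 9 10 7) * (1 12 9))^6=((1 12 9 10 7 5))^6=(12)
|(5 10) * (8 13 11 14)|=4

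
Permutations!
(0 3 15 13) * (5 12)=(0 3 15 13)(5 12)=[3, 1, 2, 15, 4, 12, 6, 7, 8, 9, 10, 11, 5, 0, 14, 13]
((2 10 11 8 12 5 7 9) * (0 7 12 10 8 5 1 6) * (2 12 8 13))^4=(13)(0 1 9)(6 12 7)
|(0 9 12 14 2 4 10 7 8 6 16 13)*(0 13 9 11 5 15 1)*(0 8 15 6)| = |(0 11 5 6 16 9 12 14 2 4 10 7 15 1 8)| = 15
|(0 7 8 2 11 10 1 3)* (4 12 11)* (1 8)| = 12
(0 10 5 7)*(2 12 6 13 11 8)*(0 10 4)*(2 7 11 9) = (0 4)(2 12 6 13 9)(5 11 8 7 10) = [4, 1, 12, 3, 0, 11, 13, 10, 7, 2, 5, 8, 6, 9]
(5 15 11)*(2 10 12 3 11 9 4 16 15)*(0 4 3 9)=[4, 1, 10, 11, 16, 2, 6, 7, 8, 3, 12, 5, 9, 13, 14, 0, 15]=(0 4 16 15)(2 10 12 9 3 11 5)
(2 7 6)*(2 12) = (2 7 6 12) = [0, 1, 7, 3, 4, 5, 12, 6, 8, 9, 10, 11, 2]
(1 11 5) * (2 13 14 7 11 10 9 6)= (1 10 9 6 2 13 14 7 11 5)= [0, 10, 13, 3, 4, 1, 2, 11, 8, 6, 9, 5, 12, 14, 7]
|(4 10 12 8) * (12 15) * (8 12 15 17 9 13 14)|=|(4 10 17 9 13 14 8)|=7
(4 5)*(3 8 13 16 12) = (3 8 13 16 12)(4 5) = [0, 1, 2, 8, 5, 4, 6, 7, 13, 9, 10, 11, 3, 16, 14, 15, 12]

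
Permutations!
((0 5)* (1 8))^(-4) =(8)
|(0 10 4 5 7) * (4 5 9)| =4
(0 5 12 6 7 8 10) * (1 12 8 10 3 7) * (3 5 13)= [13, 12, 2, 7, 4, 8, 1, 10, 5, 9, 0, 11, 6, 3]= (0 13 3 7 10)(1 12 6)(5 8)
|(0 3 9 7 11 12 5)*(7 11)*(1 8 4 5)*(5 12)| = |(0 3 9 11 5)(1 8 4 12)| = 20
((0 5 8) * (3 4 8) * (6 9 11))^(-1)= (0 8 4 3 5)(6 11 9)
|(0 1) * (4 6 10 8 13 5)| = 6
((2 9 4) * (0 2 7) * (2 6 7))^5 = (0 7 6)(2 4 9)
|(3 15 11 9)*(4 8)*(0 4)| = 12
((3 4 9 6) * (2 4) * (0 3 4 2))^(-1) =(0 3)(4 6 9)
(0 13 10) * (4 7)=[13, 1, 2, 3, 7, 5, 6, 4, 8, 9, 0, 11, 12, 10]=(0 13 10)(4 7)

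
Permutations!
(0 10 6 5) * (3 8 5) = (0 10 6 3 8 5) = [10, 1, 2, 8, 4, 0, 3, 7, 5, 9, 6]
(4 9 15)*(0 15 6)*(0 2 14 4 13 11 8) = (0 15 13 11 8)(2 14 4 9 6) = [15, 1, 14, 3, 9, 5, 2, 7, 0, 6, 10, 8, 12, 11, 4, 13]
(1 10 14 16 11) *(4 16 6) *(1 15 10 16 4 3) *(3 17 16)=(1 3)(6 17 16 11 15 10 14)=[0, 3, 2, 1, 4, 5, 17, 7, 8, 9, 14, 15, 12, 13, 6, 10, 11, 16]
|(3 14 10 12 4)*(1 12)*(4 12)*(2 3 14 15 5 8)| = |(1 4 14 10)(2 3 15 5 8)| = 20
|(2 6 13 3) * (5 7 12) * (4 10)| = |(2 6 13 3)(4 10)(5 7 12)| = 12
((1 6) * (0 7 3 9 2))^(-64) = (0 7 3 9 2)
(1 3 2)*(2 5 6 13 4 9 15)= (1 3 5 6 13 4 9 15 2)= [0, 3, 1, 5, 9, 6, 13, 7, 8, 15, 10, 11, 12, 4, 14, 2]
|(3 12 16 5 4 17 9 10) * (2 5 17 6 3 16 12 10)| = 9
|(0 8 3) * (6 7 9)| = 3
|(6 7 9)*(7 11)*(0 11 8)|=|(0 11 7 9 6 8)|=6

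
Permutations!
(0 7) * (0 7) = (7) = [0, 1, 2, 3, 4, 5, 6, 7]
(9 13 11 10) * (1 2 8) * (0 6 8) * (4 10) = [6, 2, 0, 3, 10, 5, 8, 7, 1, 13, 9, 4, 12, 11] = (0 6 8 1 2)(4 10 9 13 11)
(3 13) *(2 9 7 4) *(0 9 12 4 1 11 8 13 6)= (0 9 7 1 11 8 13 3 6)(2 12 4)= [9, 11, 12, 6, 2, 5, 0, 1, 13, 7, 10, 8, 4, 3]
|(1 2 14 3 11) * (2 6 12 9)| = |(1 6 12 9 2 14 3 11)| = 8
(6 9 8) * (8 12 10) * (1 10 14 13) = (1 10 8 6 9 12 14 13) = [0, 10, 2, 3, 4, 5, 9, 7, 6, 12, 8, 11, 14, 1, 13]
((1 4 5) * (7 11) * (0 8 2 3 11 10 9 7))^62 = (0 2 11 8 3)(1 5 4)(7 9 10) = ((0 8 2 3 11)(1 4 5)(7 10 9))^62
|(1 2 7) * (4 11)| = |(1 2 7)(4 11)| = 6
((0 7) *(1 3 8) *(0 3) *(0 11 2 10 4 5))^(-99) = (0 7 3 8 1 11 2 10 4 5)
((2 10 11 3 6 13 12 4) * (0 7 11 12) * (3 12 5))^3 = ((0 7 11 12 4 2 10 5 3 6 13))^3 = (0 12 10 6 7 4 5 13 11 2 3)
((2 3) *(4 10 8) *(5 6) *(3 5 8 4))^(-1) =((2 5 6 8 3)(4 10))^(-1) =(2 3 8 6 5)(4 10)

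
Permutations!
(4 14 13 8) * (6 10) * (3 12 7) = [0, 1, 2, 12, 14, 5, 10, 3, 4, 9, 6, 11, 7, 8, 13] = (3 12 7)(4 14 13 8)(6 10)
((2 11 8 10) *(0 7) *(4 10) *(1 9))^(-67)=(0 7)(1 9)(2 4 11 10 8)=((0 7)(1 9)(2 11 8 4 10))^(-67)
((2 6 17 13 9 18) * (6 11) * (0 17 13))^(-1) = ((0 17)(2 11 6 13 9 18))^(-1) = (0 17)(2 18 9 13 6 11)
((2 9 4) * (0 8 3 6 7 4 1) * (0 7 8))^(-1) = ((1 7 4 2 9)(3 6 8))^(-1) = (1 9 2 4 7)(3 8 6)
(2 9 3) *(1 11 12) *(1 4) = (1 11 12 4)(2 9 3) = [0, 11, 9, 2, 1, 5, 6, 7, 8, 3, 10, 12, 4]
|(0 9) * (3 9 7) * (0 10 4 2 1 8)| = 9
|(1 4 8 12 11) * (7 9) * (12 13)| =|(1 4 8 13 12 11)(7 9)| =6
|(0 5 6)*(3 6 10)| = |(0 5 10 3 6)| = 5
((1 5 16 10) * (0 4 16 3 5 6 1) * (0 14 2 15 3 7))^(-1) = (0 7 5 3 15 2 14 10 16 4)(1 6)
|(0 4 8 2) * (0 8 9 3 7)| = 10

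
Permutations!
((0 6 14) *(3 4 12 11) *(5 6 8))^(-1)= (0 14 6 5 8)(3 11 12 4)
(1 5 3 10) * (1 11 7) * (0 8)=(0 8)(1 5 3 10 11 7)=[8, 5, 2, 10, 4, 3, 6, 1, 0, 9, 11, 7]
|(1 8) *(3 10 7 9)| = 4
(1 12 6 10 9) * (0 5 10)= [5, 12, 2, 3, 4, 10, 0, 7, 8, 1, 9, 11, 6]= (0 5 10 9 1 12 6)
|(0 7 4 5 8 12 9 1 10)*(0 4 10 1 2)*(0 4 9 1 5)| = 12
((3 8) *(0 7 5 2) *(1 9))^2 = ((0 7 5 2)(1 9)(3 8))^2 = (9)(0 5)(2 7)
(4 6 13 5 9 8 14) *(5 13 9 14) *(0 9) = [9, 1, 2, 3, 6, 14, 0, 7, 5, 8, 10, 11, 12, 13, 4] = (0 9 8 5 14 4 6)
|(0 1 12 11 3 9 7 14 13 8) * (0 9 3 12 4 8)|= |(0 1 4 8 9 7 14 13)(11 12)|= 8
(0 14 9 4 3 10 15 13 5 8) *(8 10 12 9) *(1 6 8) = [14, 6, 2, 12, 3, 10, 8, 7, 0, 4, 15, 11, 9, 5, 1, 13] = (0 14 1 6 8)(3 12 9 4)(5 10 15 13)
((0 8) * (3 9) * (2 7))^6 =((0 8)(2 7)(3 9))^6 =(9)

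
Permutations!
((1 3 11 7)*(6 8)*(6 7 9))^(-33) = (1 11 6 7 3 9 8)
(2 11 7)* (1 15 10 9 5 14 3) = [0, 15, 11, 1, 4, 14, 6, 2, 8, 5, 9, 7, 12, 13, 3, 10] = (1 15 10 9 5 14 3)(2 11 7)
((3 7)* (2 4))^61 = (2 4)(3 7)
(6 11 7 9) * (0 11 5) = (0 11 7 9 6 5) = [11, 1, 2, 3, 4, 0, 5, 9, 8, 6, 10, 7]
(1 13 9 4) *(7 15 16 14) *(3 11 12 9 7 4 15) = (1 13 7 3 11 12 9 15 16 14 4) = [0, 13, 2, 11, 1, 5, 6, 3, 8, 15, 10, 12, 9, 7, 4, 16, 14]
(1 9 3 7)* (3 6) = (1 9 6 3 7) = [0, 9, 2, 7, 4, 5, 3, 1, 8, 6]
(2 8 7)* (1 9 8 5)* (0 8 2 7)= (0 8)(1 9 2 5)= [8, 9, 5, 3, 4, 1, 6, 7, 0, 2]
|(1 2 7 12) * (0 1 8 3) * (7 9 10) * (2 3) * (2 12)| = 12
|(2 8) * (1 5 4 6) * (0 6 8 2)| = |(0 6 1 5 4 8)| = 6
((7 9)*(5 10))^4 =((5 10)(7 9))^4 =(10)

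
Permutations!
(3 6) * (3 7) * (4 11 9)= [0, 1, 2, 6, 11, 5, 7, 3, 8, 4, 10, 9]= (3 6 7)(4 11 9)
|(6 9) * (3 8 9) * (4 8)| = 5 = |(3 4 8 9 6)|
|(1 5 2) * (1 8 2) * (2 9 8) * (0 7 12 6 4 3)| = 6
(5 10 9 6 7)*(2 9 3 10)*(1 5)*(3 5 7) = (1 7)(2 9 6 3 10 5) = [0, 7, 9, 10, 4, 2, 3, 1, 8, 6, 5]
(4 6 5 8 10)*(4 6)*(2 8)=(2 8 10 6 5)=[0, 1, 8, 3, 4, 2, 5, 7, 10, 9, 6]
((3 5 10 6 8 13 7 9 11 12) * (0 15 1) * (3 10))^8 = ((0 15 1)(3 5)(6 8 13 7 9 11 12 10))^8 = (0 1 15)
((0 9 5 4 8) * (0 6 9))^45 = ((4 8 6 9 5))^45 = (9)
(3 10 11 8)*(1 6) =(1 6)(3 10 11 8) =[0, 6, 2, 10, 4, 5, 1, 7, 3, 9, 11, 8]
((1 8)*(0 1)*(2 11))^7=((0 1 8)(2 11))^7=(0 1 8)(2 11)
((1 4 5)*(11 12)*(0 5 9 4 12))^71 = ((0 5 1 12 11)(4 9))^71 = (0 5 1 12 11)(4 9)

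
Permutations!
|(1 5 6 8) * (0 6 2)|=|(0 6 8 1 5 2)|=6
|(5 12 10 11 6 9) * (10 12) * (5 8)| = 6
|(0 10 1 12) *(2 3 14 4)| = |(0 10 1 12)(2 3 14 4)| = 4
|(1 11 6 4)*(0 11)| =5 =|(0 11 6 4 1)|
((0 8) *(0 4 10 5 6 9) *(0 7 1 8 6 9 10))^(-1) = ((0 6 10 5 9 7 1 8 4))^(-1) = (0 4 8 1 7 9 5 10 6)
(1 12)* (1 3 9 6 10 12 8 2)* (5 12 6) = (1 8 2)(3 9 5 12)(6 10) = [0, 8, 1, 9, 4, 12, 10, 7, 2, 5, 6, 11, 3]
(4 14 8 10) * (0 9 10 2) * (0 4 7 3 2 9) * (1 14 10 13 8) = (1 14)(2 4 10 7 3)(8 9 13) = [0, 14, 4, 2, 10, 5, 6, 3, 9, 13, 7, 11, 12, 8, 1]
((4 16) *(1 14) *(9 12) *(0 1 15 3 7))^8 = (16)(0 14 3)(1 15 7)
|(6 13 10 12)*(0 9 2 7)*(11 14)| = 4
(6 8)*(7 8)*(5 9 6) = (5 9 6 7 8) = [0, 1, 2, 3, 4, 9, 7, 8, 5, 6]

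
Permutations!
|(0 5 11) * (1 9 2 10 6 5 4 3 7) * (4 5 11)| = |(0 5 4 3 7 1 9 2 10 6 11)| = 11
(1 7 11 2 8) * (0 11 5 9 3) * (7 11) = (0 7 5 9 3)(1 11 2 8) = [7, 11, 8, 0, 4, 9, 6, 5, 1, 3, 10, 2]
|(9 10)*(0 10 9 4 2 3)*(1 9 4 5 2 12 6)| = 5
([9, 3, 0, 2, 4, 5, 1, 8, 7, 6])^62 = (0 6 3)(1 2 9)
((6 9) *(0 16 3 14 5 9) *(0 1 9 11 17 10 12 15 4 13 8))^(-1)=(0 8 13 4 15 12 10 17 11 5 14 3 16)(1 6 9)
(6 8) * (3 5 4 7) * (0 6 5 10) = [6, 1, 2, 10, 7, 4, 8, 3, 5, 9, 0] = (0 6 8 5 4 7 3 10)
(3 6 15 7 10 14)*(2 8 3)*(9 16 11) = (2 8 3 6 15 7 10 14)(9 16 11) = [0, 1, 8, 6, 4, 5, 15, 10, 3, 16, 14, 9, 12, 13, 2, 7, 11]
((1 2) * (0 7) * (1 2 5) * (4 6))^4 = (7)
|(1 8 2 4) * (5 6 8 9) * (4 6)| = |(1 9 5 4)(2 6 8)| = 12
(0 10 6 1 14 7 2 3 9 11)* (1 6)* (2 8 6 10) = (0 2 3 9 11)(1 14 7 8 6 10) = [2, 14, 3, 9, 4, 5, 10, 8, 6, 11, 1, 0, 12, 13, 7]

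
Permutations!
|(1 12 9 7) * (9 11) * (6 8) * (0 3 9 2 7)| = |(0 3 9)(1 12 11 2 7)(6 8)| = 30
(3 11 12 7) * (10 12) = (3 11 10 12 7) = [0, 1, 2, 11, 4, 5, 6, 3, 8, 9, 12, 10, 7]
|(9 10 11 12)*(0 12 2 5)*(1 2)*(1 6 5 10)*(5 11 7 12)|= 6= |(0 5)(1 2 10 7 12 9)(6 11)|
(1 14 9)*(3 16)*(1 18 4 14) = [0, 1, 2, 16, 14, 5, 6, 7, 8, 18, 10, 11, 12, 13, 9, 15, 3, 17, 4] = (3 16)(4 14 9 18)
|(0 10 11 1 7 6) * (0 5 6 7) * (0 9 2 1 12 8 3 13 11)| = |(0 10)(1 9 2)(3 13 11 12 8)(5 6)| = 30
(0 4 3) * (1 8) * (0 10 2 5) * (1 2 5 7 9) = (0 4 3 10 5)(1 8 2 7 9) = [4, 8, 7, 10, 3, 0, 6, 9, 2, 1, 5]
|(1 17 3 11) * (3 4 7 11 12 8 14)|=20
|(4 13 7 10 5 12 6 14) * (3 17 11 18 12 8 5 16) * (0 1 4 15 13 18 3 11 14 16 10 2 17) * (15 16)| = 30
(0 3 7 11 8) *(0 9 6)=(0 3 7 11 8 9 6)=[3, 1, 2, 7, 4, 5, 0, 11, 9, 6, 10, 8]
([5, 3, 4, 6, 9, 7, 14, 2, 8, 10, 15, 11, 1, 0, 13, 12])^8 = (0 12 7 3 4 14 10)(1 2 6 9 13 15 5)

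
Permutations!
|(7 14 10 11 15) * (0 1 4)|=15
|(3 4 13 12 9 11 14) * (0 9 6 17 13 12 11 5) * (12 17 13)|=|(0 9 5)(3 4 17 12 6 13 11 14)|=24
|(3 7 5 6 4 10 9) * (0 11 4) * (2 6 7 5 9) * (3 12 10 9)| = 24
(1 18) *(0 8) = (0 8)(1 18) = [8, 18, 2, 3, 4, 5, 6, 7, 0, 9, 10, 11, 12, 13, 14, 15, 16, 17, 1]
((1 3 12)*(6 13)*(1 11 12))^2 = ((1 3)(6 13)(11 12))^2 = (13)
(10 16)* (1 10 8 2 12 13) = (1 10 16 8 2 12 13) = [0, 10, 12, 3, 4, 5, 6, 7, 2, 9, 16, 11, 13, 1, 14, 15, 8]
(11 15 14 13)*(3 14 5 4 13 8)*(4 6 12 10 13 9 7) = (3 14 8)(4 9 7)(5 6 12 10 13 11 15) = [0, 1, 2, 14, 9, 6, 12, 4, 3, 7, 13, 15, 10, 11, 8, 5]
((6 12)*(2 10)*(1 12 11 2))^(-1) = (1 10 2 11 6 12)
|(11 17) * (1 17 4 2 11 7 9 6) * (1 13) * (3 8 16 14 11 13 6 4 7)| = |(1 17 3 8 16 14 11 7 9 4 2 13)| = 12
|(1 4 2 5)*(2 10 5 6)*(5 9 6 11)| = |(1 4 10 9 6 2 11 5)| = 8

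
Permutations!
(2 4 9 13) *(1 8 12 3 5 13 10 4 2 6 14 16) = (1 8 12 3 5 13 6 14 16)(4 9 10) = [0, 8, 2, 5, 9, 13, 14, 7, 12, 10, 4, 11, 3, 6, 16, 15, 1]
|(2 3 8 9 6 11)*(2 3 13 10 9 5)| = 9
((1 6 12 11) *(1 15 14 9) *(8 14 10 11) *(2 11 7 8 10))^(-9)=((1 6 12 10 7 8 14 9)(2 11 15))^(-9)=(15)(1 9 14 8 7 10 12 6)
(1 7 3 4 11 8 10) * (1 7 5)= (1 5)(3 4 11 8 10 7)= [0, 5, 2, 4, 11, 1, 6, 3, 10, 9, 7, 8]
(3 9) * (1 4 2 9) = (1 4 2 9 3) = [0, 4, 9, 1, 2, 5, 6, 7, 8, 3]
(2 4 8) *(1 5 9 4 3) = [0, 5, 3, 1, 8, 9, 6, 7, 2, 4] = (1 5 9 4 8 2 3)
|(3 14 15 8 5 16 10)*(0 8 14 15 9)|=|(0 8 5 16 10 3 15 14 9)|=9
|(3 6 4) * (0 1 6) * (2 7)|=|(0 1 6 4 3)(2 7)|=10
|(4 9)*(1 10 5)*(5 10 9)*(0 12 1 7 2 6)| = 9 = |(0 12 1 9 4 5 7 2 6)|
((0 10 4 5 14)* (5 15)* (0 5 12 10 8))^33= ((0 8)(4 15 12 10)(5 14))^33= (0 8)(4 15 12 10)(5 14)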